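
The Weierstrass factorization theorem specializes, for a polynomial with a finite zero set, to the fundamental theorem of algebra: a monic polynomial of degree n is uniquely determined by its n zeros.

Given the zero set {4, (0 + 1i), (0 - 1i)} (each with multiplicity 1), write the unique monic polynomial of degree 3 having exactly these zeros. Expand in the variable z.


The polynomial is p(z) = ∏_{α ∈ S} (z − α), where S = {4, (0 + 1i), (0 - 1i)}.
Expanding the product yields: p(z) = z^3 -4·z^2 + z -4.
Note conjugate pairs combine to real quadratics: (z − (0+1i))(z − (0−1i)) = z² + 1.
The resulting polynomial has degree 3 and real coefficients as required.

p(z) = z^3 -4·z^2 + z -4.


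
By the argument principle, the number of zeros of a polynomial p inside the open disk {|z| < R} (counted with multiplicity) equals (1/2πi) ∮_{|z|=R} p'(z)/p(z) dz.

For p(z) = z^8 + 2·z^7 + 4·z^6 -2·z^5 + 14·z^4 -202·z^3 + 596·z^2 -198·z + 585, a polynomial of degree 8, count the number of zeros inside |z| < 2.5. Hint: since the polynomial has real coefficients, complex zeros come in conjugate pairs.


The zeros of p are: (0 + 1i), (0 - 1i), (0 + 3i), (0 - 3i), (2 + 1i), (2 - 1i), (-3 + 2i), (-3 - 2i).
Their magnitudes are: 1, 1, 3, 3, 2.236, 2.236, 3.606, 3.606.
Zeros with |z| < R = 2.5: (0 + 1i), (0 - 1i), (2 + 1i), (2 - 1i).
Count = 4.
By the argument principle, (1/2πi) ∮_{|z|=R} p'(z)/p(z) dz equals exactly this count.

Number of zeros inside |z| < 2.5: 4.


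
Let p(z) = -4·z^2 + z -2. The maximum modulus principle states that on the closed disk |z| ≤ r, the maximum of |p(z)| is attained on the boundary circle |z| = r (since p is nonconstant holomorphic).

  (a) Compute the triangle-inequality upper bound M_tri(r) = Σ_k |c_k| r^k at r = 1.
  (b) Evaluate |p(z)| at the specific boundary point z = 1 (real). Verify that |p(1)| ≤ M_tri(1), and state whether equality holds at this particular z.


Coefficients: c_0 = -2, c_1 = 1, c_2 = -4. Radius r = 1.
Part (a). Triangle bound: M_tri(r) = Σ_k |c_k| r^k
  = |-2|·1^0 + |1|·1^1 + |-4|·1^2
  = 2 + 1 + 4 = 7.
This bounds M(r) := max_{|z|=r} |p(z)| from above; equality holds iff all terms c_k z^k can be made to align in phase at a single z on |z|=r.
Part (b). At z = 1 (real, on the circle |z| = r):
  p(1) = (-2)·1^0 + (1)·1^1 + (-4)·1^2 = -5.
  |p(1)| = 5.
Check: |p(1)| = 5 ≤ 7 = M_tri(1). ✓ Equality does not hold at z = 1 (the coefficients have mixed signs, so the terms do not all align in phase there).

M_tri(1) = 7; |p(1)| = 5; equality at z=1: no.


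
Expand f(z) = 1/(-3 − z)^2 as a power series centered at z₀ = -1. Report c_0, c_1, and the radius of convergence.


Let w = z − z₀, so z = z₀ + w.
Then -3 − z = -3 − (z₀ + w) = (-3 − z₀) − w = -2 − w.
f(z) = 1/(-2 − w)^2 = (1/(-2)^2) · (1 − w/(-2))^{−2}.
By the binomial series (1−u)^{−2} = Σ_{n≥0} C(n+1, 1) u^n for |u|<1, with u = w/(-2):
  c_n = C(n+1, 1) / (-2)^(n+2).
  c_0 = 1/(-2)^2 = 1/4.
  c_1 = 2/(-2)^3 = -1/4.
The series is valid for |w/d| < 1, i.e. |z − z₀| < |d|.
Radius of convergence: R = |-3 − z₀| = |-2| = 2 (distance from z₀ to the singularity z = -3).

c_0 = 1/4, c_1 = -1/4; R = 2.


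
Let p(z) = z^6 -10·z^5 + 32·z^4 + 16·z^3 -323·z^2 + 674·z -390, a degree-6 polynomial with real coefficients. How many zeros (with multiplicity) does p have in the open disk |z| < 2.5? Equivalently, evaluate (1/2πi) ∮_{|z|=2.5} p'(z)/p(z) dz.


The zeros of p are: (3 + 2i), (3 - 2i), -3, (3 + 1i), (3 - 1i), 1.
Their magnitudes are: 3.606, 3.606, 3, 3.162, 3.162, 1.
Zeros with |z| < R = 2.5: 1.
Count = 1.
By the argument principle, (1/2πi) ∮_{|z|=R} p'(z)/p(z) dz equals exactly this count.

Number of zeros inside |z| < 2.5: 1.


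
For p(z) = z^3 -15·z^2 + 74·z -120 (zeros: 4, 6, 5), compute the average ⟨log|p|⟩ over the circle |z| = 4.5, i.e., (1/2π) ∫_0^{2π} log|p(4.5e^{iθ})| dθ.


Zeros: 4, 5, 6; r = 4.5.
Inside |z| < r: 4. Outside (|z| ≥ r): 5, 6.
p(0) = -120, so log|p(0)| = log(120) = 4.7875.
Apply Jensen: I(r) = log|p(0)| + Σ_k log(r/|z_k|), summed over zeros inside |z| < r.
  log(r/|z_k|) for z_k = 4: log(4.5/4) = 0.1178
  Outside zeros (5, 6) contribute nothing to the Jensen sum.
Sum over inside zeros: 0.1178.
I(r) = log|p(0)| + (inside sum) = 4.7875 + 0.1178 = 4.9053.
Note: since some zeros are outside |z| ≤ r, the simplified n·log(r) form does NOT apply — only the inside zeros contribute.

I(r) ≈ 4.9053.


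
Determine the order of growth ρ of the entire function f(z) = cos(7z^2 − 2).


Write cos(w) = (e^{iw} ± e^{−iw})/(2 or 2i), so |cos(w)| ≤ e^{|w|}. With w = 7z^2 − 2, |w| ≤ 7r^2 + 2 on |z|=r, giving M(r) ≤ e^{7r^2 + 2} and ρ ≤ 2. For the lower bound, choose z on |z|=r with 7z^2 purely imaginary of modulus 7r^2; then |cos(7z^2 − 2)| grows like e^{7r^2}/2, so ρ ≥ 2. Hence ρ = 2.
Therefore ρ = 2.

Order ρ = 2.


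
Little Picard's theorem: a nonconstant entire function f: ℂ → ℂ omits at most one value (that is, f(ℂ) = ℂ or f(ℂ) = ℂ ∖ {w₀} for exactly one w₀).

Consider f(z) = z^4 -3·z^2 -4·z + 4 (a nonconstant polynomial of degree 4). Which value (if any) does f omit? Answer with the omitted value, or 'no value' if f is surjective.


Little Picard bounds the complement of f(ℂ) to at most one point.
For every w ∈ ℂ, the equation p(z) − w = 0 is a nonconstant polynomial in z and hence has at least one root by the fundamental theorem of algebra. So p is surjective onto ℂ, omitting no value.

Omitted value: no value.


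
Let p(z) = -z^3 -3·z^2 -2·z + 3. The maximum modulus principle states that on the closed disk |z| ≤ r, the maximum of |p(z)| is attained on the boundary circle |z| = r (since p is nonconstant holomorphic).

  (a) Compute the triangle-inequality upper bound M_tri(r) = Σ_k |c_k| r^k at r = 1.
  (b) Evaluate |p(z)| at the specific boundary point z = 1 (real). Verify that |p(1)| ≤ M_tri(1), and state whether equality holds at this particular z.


Coefficients: c_0 = 3, c_1 = -2, c_2 = -3, c_3 = -1. Radius r = 1.
Part (a). Triangle bound: M_tri(r) = Σ_k |c_k| r^k
  = |3|·1^0 + |-2|·1^1 + |-3|·1^2 + |-1|·1^3
  = 3 + 2 + 3 + 1 = 9.
This bounds M(r) := max_{|z|=r} |p(z)| from above; equality holds iff all terms c_k z^k can be made to align in phase at a single z on |z|=r.
Part (b). At z = 1 (real, on the circle |z| = r):
  p(1) = (3)·1^0 + (-2)·1^1 + (-3)·1^2 + (-1)·1^3 = -3.
  |p(1)| = 3.
Check: |p(1)| = 3 ≤ 9 = M_tri(1). ✓ Equality does not hold at z = 1 (the coefficients have mixed signs, so the terms do not all align in phase there).

M_tri(1) = 9; |p(1)| = 3; equality at z=1: no.


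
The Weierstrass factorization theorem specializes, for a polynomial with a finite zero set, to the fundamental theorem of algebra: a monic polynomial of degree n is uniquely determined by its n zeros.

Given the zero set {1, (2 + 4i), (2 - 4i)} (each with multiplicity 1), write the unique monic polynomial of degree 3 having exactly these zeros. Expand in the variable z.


The polynomial is p(z) = ∏_{α ∈ S} (z − α), where S = {1, (2 + 4i), (2 - 4i)}.
Expanding the product yields: p(z) = z^3 -5·z^2 + 24·z -20.
Note conjugate pairs combine to real quadratics: (z − (2+4i))(z − (2−4i)) = z² − 4z + 20.
The resulting polynomial has degree 3 and real coefficients as required.

p(z) = z^3 -5·z^2 + 24·z -20.


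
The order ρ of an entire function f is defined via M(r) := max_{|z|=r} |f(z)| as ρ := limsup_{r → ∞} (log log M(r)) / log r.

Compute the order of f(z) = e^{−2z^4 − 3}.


|e^{−2z^4 − 3}| = e^{Re(-2·z^4) + -3} ≤ e^{2|z|^4 + -3} = e^{2r^4 + -3} on |z| = r, so ρ ≤ 4. Choosing z on |z|=r so that -2·z^4 is real positive (always possible by picking arg z appropriately) gives |f(z)| = e^{2r^4 + -3}, matching the bound. The additive constant -3 does not affect log log M(r) ~ 4·log r. Hence ρ = 4.
Therefore ρ = 4.

Order ρ = 4.


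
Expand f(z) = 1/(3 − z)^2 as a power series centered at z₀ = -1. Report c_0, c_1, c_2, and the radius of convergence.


Let w = z − z₀, so z = z₀ + w.
Then 3 − z = 3 − (z₀ + w) = (3 − z₀) − w = 4 − w.
f(z) = 1/(4 − w)^2 = (1/(4)^2) · (1 − w/(4))^{−2}.
By the binomial series (1−u)^{−2} = Σ_{n≥0} C(n+1, 1) u^n for |u|<1, with u = w/(4):
  c_n = C(n+1, 1) / (4)^(n+2).
  c_0 = 1/(4)^2 = 1/16.
  c_1 = 2/(4)^3 = 1/32.
  c_2 = 3/(4)^4 = 3/256.
The series is valid for |w/d| < 1, i.e. |z − z₀| < |d|.
Radius of convergence: R = |3 − z₀| = |4| = 4 (distance from z₀ to the singularity z = 3).

c_0 = 1/16, c_1 = 1/32, c_2 = 3/256; R = 4.


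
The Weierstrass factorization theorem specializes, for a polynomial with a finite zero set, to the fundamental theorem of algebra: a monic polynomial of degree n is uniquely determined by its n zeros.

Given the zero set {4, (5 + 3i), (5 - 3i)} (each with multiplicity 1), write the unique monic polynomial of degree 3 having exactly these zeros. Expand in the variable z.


The polynomial is p(z) = ∏_{α ∈ S} (z − α), where S = {4, (5 + 3i), (5 - 3i)}.
Expanding the product yields: p(z) = z^3 -14·z^2 + 74·z -136.
Note conjugate pairs combine to real quadratics: (z − (5+3i))(z − (5−3i)) = z² − 10z + 34.
The resulting polynomial has degree 3 and real coefficients as required.

p(z) = z^3 -14·z^2 + 74·z -136.


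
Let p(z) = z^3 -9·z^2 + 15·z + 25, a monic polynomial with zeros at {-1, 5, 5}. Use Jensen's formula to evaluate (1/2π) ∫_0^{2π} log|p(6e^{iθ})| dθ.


Zeros: -1, 5, 5; r = 6.
Inside |z| < r: -1, 5, 5. Outside (|z| ≥ r): ∅.
p(0) = 25, so log|p(0)| = log(25) = 3.2189.
Apply Jensen: I(r) = log|p(0)| + Σ_k log(r/|z_k|), summed over zeros inside |z| < r.
  log(r/|z_k|) for z_k = -1: log(6/1) = 1.7918
  log(r/|z_k|) for z_k = 5: log(6/5) = 0.1823
  log(r/|z_k|) for z_k = 5: log(6/5) = 0.1823
Sum over inside zeros: 2.1564.
I(r) = log|p(0)| + (inside sum) = 3.2189 + 2.1564 = 5.3753.
Closed form (all zeros inside, monic): I(r) = n·log(r) = 3·log(6) = 5.3753. ✓

I(r) ≈ 5.3753.


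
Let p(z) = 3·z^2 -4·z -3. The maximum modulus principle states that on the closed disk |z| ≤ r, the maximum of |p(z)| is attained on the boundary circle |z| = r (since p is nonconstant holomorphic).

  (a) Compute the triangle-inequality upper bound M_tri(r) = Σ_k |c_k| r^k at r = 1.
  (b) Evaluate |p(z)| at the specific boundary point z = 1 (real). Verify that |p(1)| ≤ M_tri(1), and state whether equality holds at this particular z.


Coefficients: c_0 = -3, c_1 = -4, c_2 = 3. Radius r = 1.
Part (a). Triangle bound: M_tri(r) = Σ_k |c_k| r^k
  = |-3|·1^0 + |-4|·1^1 + |3|·1^2
  = 3 + 4 + 3 = 10.
This bounds M(r) := max_{|z|=r} |p(z)| from above; equality holds iff all terms c_k z^k can be made to align in phase at a single z on |z|=r.
Part (b). At z = 1 (real, on the circle |z| = r):
  p(1) = (-3)·1^0 + (-4)·1^1 + (3)·1^2 = -4.
  |p(1)| = 4.
Check: |p(1)| = 4 ≤ 10 = M_tri(1). ✓ Equality does not hold at z = 1 (the coefficients have mixed signs, so the terms do not all align in phase there).

M_tri(1) = 10; |p(1)| = 4; equality at z=1: no.


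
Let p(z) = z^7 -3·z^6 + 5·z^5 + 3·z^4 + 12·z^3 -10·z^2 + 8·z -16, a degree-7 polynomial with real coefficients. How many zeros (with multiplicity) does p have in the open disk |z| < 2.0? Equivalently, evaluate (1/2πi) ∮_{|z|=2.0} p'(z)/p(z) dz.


The zeros of p are: (-1 + 1i), (-1 - 1i), (2 + 2i), (2 - 2i), 1, (0 + 1i), (0 - 1i).
Their magnitudes are: 1.414, 1.414, 2.828, 2.828, 1, 1, 1.
Zeros with |z| < R = 2.0: (-1 + 1i), (-1 - 1i), 1, (0 + 1i), (0 - 1i).
Count = 5.
By the argument principle, (1/2πi) ∮_{|z|=R} p'(z)/p(z) dz equals exactly this count.

Number of zeros inside |z| < 2.0: 5.


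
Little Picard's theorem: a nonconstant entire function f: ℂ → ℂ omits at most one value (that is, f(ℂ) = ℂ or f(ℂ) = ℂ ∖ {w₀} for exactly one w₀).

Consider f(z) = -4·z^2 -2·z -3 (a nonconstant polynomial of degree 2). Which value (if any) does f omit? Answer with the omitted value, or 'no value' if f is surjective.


Little Picard bounds the complement of f(ℂ) to at most one point.
For every w ∈ ℂ, the equation p(z) − w = 0 is a nonconstant polynomial in z and hence has at least one root by the fundamental theorem of algebra. So p is surjective onto ℂ, omitting no value.

Omitted value: no value.


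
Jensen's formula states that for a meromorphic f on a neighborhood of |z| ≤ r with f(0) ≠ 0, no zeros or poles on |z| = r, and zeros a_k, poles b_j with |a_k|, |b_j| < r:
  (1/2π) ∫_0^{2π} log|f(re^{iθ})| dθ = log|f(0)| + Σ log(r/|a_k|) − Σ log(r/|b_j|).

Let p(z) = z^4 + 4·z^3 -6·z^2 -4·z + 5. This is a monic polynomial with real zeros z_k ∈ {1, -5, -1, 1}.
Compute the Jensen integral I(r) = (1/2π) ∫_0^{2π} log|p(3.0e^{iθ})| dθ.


Zeros: -5, -1, 1, 1; r = 3.0.
Inside |z| < r: -1, 1, 1. Outside (|z| ≥ r): -5.
p(0) = 5, so log|p(0)| = log(5) = 1.6094.
Apply Jensen: I(r) = log|p(0)| + Σ_k log(r/|z_k|), summed over zeros inside |z| < r.
  log(r/|z_k|) for z_k = 1: log(3.0/1) = 1.0986
  log(r/|z_k|) for z_k = -1: log(3.0/1) = 1.0986
  log(r/|z_k|) for z_k = 1: log(3.0/1) = 1.0986
  Outside zeros (-5) contribute nothing to the Jensen sum.
Sum over inside zeros: 3.2958.
I(r) = log|p(0)| + (inside sum) = 1.6094 + 3.2958 = 4.9053.
Note: since some zeros are outside |z| ≤ r, the simplified n·log(r) form does NOT apply — only the inside zeros contribute.

I(r) ≈ 4.9053.


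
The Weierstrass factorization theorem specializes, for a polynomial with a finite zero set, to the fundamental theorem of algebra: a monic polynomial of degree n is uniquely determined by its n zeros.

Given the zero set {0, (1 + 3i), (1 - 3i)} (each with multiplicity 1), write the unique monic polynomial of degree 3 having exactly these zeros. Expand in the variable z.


The polynomial is p(z) = ∏_{α ∈ S} (z − α), where S = {0, (1 + 3i), (1 - 3i)}.
Expanding the product yields: p(z) = z^3 -2·z^2 + 10·z.
Note conjugate pairs combine to real quadratics: (z − (1+3i))(z − (1−3i)) = z² − 2z + 10.
The resulting polynomial has degree 3 and real coefficients as required.

p(z) = z^3 -2·z^2 + 10·z.


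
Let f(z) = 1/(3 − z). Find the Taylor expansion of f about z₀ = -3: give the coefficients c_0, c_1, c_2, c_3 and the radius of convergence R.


Let w = z − z₀, so z = z₀ + w.
Then 3 − z = 3 − (z₀ + w) = (3 − z₀) − w = 6 − w.
f(z) = 1/(6 − w) = (1/(6)) · 1/(1 − w/(6)) = Σ_{n≥0} w^n / (6)^(n+1).
So c_n = 1/(6)^(n+1):
  c_0 = 1/(6)^1 = 1/6.
  c_1 = 1/(6)^2 = 1/36.
  c_2 = 1/(6)^3 = 1/216.
  c_3 = 1/(6)^4 = 1/1296.
The series is valid for |w/d| < 1, i.e. |z − z₀| < |d|.
Radius of convergence: R = |3 − z₀| = |6| = 6 (distance from z₀ to the singularity z = 3).

c_0 = 1/6, c_1 = 1/36, c_2 = 1/216, c_3 = 1/1296; R = 6.


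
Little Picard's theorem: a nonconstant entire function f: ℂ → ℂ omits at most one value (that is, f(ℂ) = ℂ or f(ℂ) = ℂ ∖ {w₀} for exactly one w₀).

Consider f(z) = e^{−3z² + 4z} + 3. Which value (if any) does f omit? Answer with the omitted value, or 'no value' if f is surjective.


Little Picard bounds the complement of f(ℂ) to at most one point.
The exponent g(z) = −3z² + 4z is a nonconstant polynomial, hence surjective onto ℂ. So e^{g(z)} takes every value in {e^w : w ∈ ℂ} = ℂ ∖ {0}. Adding 3 shifts the range to ℂ ∖ {3}. f omits exactly 3.

Omitted value: 3.


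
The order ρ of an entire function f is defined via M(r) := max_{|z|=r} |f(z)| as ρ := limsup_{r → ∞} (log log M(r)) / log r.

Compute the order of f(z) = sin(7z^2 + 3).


Write sin(w) = (e^{iw} ± e^{−iw})/(2 or 2i), so |sin(w)| ≤ e^{|w|}. With w = 7z^2 + 3, |w| ≤ 7r^2 + 3 on |z|=r, giving M(r) ≤ e^{7r^2 + 3} and ρ ≤ 2. For the lower bound, choose z on |z|=r with 7z^2 purely imaginary of modulus 7r^2; then |sin(7z^2 + 3)| grows like e^{7r^2}/2, so ρ ≥ 2. Hence ρ = 2.
Therefore ρ = 2.

Order ρ = 2.


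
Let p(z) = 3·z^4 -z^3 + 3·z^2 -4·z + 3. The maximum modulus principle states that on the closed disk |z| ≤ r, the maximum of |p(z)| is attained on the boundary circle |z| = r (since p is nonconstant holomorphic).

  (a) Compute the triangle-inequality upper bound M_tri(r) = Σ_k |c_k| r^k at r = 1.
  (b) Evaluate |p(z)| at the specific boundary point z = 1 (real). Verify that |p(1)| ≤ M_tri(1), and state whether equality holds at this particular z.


Coefficients: c_0 = 3, c_1 = -4, c_2 = 3, c_3 = -1, c_4 = 3. Radius r = 1.
Part (a). Triangle bound: M_tri(r) = Σ_k |c_k| r^k
  = |3|·1^0 + |-4|·1^1 + |3|·1^2 + |-1|·1^3 + |3|·1^4
  = 3 + 4 + 3 + 1 + 3 = 14.
This bounds M(r) := max_{|z|=r} |p(z)| from above; equality holds iff all terms c_k z^k can be made to align in phase at a single z on |z|=r.
Part (b). At z = 1 (real, on the circle |z| = r):
  p(1) = (3)·1^0 + (-4)·1^1 + (3)·1^2 + (-1)·1^3 + (3)·1^4 = 4.
  |p(1)| = 4.
Check: |p(1)| = 4 ≤ 14 = M_tri(1). ✓ Equality does not hold at z = 1 (the coefficients have mixed signs, so the terms do not all align in phase there).

M_tri(1) = 14; |p(1)| = 4; equality at z=1: no.


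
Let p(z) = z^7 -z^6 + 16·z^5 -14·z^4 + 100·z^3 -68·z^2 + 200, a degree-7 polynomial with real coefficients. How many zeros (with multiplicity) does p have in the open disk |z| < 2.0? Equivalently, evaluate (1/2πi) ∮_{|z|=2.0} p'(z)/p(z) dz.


The zeros of p are: (1 + 3i), (1 - 3i), (1 + 1i), (1 - 1i), (-1 + 3i), (-1 - 3i), -1.
Their magnitudes are: 3.162, 3.162, 1.414, 1.414, 3.162, 3.162, 1.
Zeros with |z| < R = 2.0: (1 + 1i), (1 - 1i), -1.
Count = 3.
By the argument principle, (1/2πi) ∮_{|z|=R} p'(z)/p(z) dz equals exactly this count.

Number of zeros inside |z| < 2.0: 3.


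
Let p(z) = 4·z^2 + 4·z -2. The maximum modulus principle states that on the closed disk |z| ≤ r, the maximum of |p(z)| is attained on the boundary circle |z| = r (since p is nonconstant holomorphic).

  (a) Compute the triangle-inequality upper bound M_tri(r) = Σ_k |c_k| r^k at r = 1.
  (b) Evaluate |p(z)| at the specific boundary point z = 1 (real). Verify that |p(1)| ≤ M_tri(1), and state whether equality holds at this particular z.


Coefficients: c_0 = -2, c_1 = 4, c_2 = 4. Radius r = 1.
Part (a). Triangle bound: M_tri(r) = Σ_k |c_k| r^k
  = |-2|·1^0 + |4|·1^1 + |4|·1^2
  = 2 + 4 + 4 = 10.
This bounds M(r) := max_{|z|=r} |p(z)| from above; equality holds iff all terms c_k z^k can be made to align in phase at a single z on |z|=r.
Part (b). At z = 1 (real, on the circle |z| = r):
  p(1) = (-2)·1^0 + (4)·1^1 + (4)·1^2 = 6.
  |p(1)| = 6.
Check: |p(1)| = 6 ≤ 10 = M_tri(1). ✓ Equality does not hold at z = 1 (the coefficients have mixed signs, so the terms do not all align in phase there).

M_tri(1) = 10; |p(1)| = 6; equality at z=1: no.


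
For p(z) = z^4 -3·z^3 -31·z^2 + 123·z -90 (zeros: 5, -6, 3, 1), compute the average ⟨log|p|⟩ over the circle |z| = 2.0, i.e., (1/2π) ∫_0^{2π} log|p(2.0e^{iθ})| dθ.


Zeros: -6, 1, 3, 5; r = 2.0.
Inside |z| < r: 1. Outside (|z| ≥ r): -6, 3, 5.
p(0) = -90, so log|p(0)| = log(90) = 4.4998.
Apply Jensen: I(r) = log|p(0)| + Σ_k log(r/|z_k|), summed over zeros inside |z| < r.
  log(r/|z_k|) for z_k = 1: log(2.0/1) = 0.6931
  Outside zeros (-6, 3, 5) contribute nothing to the Jensen sum.
Sum over inside zeros: 0.6931.
I(r) = log|p(0)| + (inside sum) = 4.4998 + 0.6931 = 5.1930.
Note: since some zeros are outside |z| ≤ r, the simplified n·log(r) form does NOT apply — only the inside zeros contribute.

I(r) ≈ 5.1930.


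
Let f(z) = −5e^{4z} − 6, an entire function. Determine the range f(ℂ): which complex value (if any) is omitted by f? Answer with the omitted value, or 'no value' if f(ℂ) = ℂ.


Little Picard bounds the complement of f(ℂ) to at most one point.
e^{4z} is never zero on ℂ, so -5·e^{4z} takes every value in ℂ ∖ {0}. Adding -6 shifts the range to ℂ ∖ {-6}. Thus f omits exactly the value -6.

Omitted value: -6.


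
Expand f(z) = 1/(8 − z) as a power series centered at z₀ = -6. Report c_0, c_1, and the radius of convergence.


Let w = z − z₀, so z = z₀ + w.
Then 8 − z = 8 − (z₀ + w) = (8 − z₀) − w = 14 − w.
f(z) = 1/(14 − w) = (1/(14)) · 1/(1 − w/(14)) = Σ_{n≥0} w^n / (14)^(n+1).
So c_n = 1/(14)^(n+1):
  c_0 = 1/(14)^1 = 1/14.
  c_1 = 1/(14)^2 = 1/196.
The series is valid for |w/d| < 1, i.e. |z − z₀| < |d|.
Radius of convergence: R = |8 − z₀| = |14| = 14 (distance from z₀ to the singularity z = 8).

c_0 = 1/14, c_1 = 1/196; R = 14.


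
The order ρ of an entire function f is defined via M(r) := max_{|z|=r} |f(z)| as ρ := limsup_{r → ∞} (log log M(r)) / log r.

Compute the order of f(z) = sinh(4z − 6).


sinh(w) is a linear combination of e^{iw} and e^{−iw} (or e^w, e^{−w} in the hyperbolic case), so |sinh(w)| ≤ e^{|w|}. With w = 4z − 6, |w| ≤ 4|z| + 6 = 4r + 6 on |z| = r, giving M(r) ≤ e^{4r + 6}, so ρ ≤ 1. On a suitable ray (z = it for sin/cos; z = t for sinh/cosh, t real → ∞), |sinh(4z − 6)| grows like e^{4|t|}/2, so ρ ≥ 1. Hence ρ = 1.
Therefore ρ = 1.

Order ρ = 1.


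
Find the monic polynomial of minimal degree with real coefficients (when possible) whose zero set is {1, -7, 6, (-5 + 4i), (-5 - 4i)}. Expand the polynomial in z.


The polynomial is p(z) = ∏_{α ∈ S} (z − α), where S = {1, -7, 6, (-5 + 4i), (-5 - 4i)}.
Expanding the product yields: p(z) = z^5 + 10·z^4 -2·z^3 -388·z^2 -1343·z + 1722.
Note conjugate pairs combine to real quadratics: (z − (-5+4i))(z − (-5−4i)) = z² + 10z + 41.
The resulting polynomial has degree 5 and real coefficients as required.

p(z) = z^5 + 10·z^4 -2·z^3 -388·z^2 -1343·z + 1722.


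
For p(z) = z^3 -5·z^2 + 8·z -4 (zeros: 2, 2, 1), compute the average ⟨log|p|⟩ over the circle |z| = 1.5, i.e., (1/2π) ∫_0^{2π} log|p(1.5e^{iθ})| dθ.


Zeros: 1, 2, 2; r = 1.5.
Inside |z| < r: 1. Outside (|z| ≥ r): 2, 2.
p(0) = -4, so log|p(0)| = log(4) = 1.3863.
Apply Jensen: I(r) = log|p(0)| + Σ_k log(r/|z_k|), summed over zeros inside |z| < r.
  log(r/|z_k|) for z_k = 1: log(1.5/1) = 0.4055
  Outside zeros (2, 2) contribute nothing to the Jensen sum.
Sum over inside zeros: 0.4055.
I(r) = log|p(0)| + (inside sum) = 1.3863 + 0.4055 = 1.7918.
Note: since some zeros are outside |z| ≤ r, the simplified n·log(r) form does NOT apply — only the inside zeros contribute.

I(r) ≈ 1.7918.


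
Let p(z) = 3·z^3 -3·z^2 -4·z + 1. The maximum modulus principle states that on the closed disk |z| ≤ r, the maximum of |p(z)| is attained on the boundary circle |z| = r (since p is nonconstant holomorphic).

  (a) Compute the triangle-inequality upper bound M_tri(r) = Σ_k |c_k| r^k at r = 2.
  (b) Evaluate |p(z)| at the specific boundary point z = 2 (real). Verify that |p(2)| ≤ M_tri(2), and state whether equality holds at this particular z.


Coefficients: c_0 = 1, c_1 = -4, c_2 = -3, c_3 = 3. Radius r = 2.
Part (a). Triangle bound: M_tri(r) = Σ_k |c_k| r^k
  = |1|·2^0 + |-4|·2^1 + |-3|·2^2 + |3|·2^3
  = 1 + 8 + 12 + 24 = 45.
This bounds M(r) := max_{|z|=r} |p(z)| from above; equality holds iff all terms c_k z^k can be made to align in phase at a single z on |z|=r.
Part (b). At z = 2 (real, on the circle |z| = r):
  p(2) = (1)·2^0 + (-4)·2^1 + (-3)·2^2 + (3)·2^3 = 5.
  |p(2)| = 5.
Check: |p(2)| = 5 ≤ 45 = M_tri(2). ✓ Equality does not hold at z = 2 (the coefficients have mixed signs, so the terms do not all align in phase there).

M_tri(2) = 45; |p(2)| = 5; equality at z=2: no.


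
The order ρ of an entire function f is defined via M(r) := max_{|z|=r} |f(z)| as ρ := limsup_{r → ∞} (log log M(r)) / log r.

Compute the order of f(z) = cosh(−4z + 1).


cosh(w) is a linear combination of e^{iw} and e^{−iw} (or e^w, e^{−w} in the hyperbolic case), so |cosh(w)| ≤ e^{|w|}. With w = −4z + 1, |w| ≤ 4|z| + 1 = 4r + 1 on |z| = r, giving M(r) ≤ e^{4r + 1}, so ρ ≤ 1. On a suitable ray (z = it for sin/cos; z = t for sinh/cosh, t real → ∞), |cosh(−4z + 1)| grows like e^{4|t|}/2, so ρ ≥ 1. Hence ρ = 1.
Therefore ρ = 1.

Order ρ = 1.


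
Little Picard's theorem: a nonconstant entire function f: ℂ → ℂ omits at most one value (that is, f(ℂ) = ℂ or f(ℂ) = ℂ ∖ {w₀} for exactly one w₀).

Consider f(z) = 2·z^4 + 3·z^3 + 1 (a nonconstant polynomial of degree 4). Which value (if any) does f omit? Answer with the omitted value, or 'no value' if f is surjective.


Little Picard bounds the complement of f(ℂ) to at most one point.
For every w ∈ ℂ, the equation p(z) − w = 0 is a nonconstant polynomial in z and hence has at least one root by the fundamental theorem of algebra. So p is surjective onto ℂ, omitting no value.

Omitted value: no value.


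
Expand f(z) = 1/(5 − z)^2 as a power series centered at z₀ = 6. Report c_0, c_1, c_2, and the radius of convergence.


Let w = z − z₀, so z = z₀ + w.
Then 5 − z = 5 − (z₀ + w) = (5 − z₀) − w = -1 − w.
f(z) = 1/(-1 − w)^2 = (1/(-1)^2) · (1 − w/(-1))^{−2}.
By the binomial series (1−u)^{−2} = Σ_{n≥0} C(n+1, 1) u^n for |u|<1, with u = w/(-1):
  c_n = C(n+1, 1) / (-1)^(n+2).
  c_0 = 1/(-1)^2 = 1.
  c_1 = 2/(-1)^3 = -2.
  c_2 = 3/(-1)^4 = 3.
The series is valid for |w/d| < 1, i.e. |z − z₀| < |d|.
Radius of convergence: R = |5 − z₀| = |-1| = 1 (distance from z₀ to the singularity z = 5).

c_0 = 1, c_1 = -2, c_2 = 3; R = 1.


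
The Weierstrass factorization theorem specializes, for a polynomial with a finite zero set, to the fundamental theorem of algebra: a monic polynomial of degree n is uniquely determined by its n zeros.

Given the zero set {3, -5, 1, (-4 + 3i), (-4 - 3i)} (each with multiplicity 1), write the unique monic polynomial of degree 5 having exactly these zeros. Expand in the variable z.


The polynomial is p(z) = ∏_{α ∈ S} (z − α), where S = {3, -5, 1, (-4 + 3i), (-4 - 3i)}.
Expanding the product yields: p(z) = z^5 + 9·z^4 + 16·z^3 -96·z^2 -305·z + 375.
Note conjugate pairs combine to real quadratics: (z − (-4+3i))(z − (-4−3i)) = z² + 8z + 25.
The resulting polynomial has degree 5 and real coefficients as required.

p(z) = z^5 + 9·z^4 + 16·z^3 -96·z^2 -305·z + 375.


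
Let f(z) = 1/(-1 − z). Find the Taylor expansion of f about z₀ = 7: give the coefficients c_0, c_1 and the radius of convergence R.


Let w = z − z₀, so z = z₀ + w.
Then -1 − z = -1 − (z₀ + w) = (-1 − z₀) − w = -8 − w.
f(z) = 1/(-8 − w) = (1/(-8)) · 1/(1 − w/(-8)) = Σ_{n≥0} w^n / (-8)^(n+1).
So c_n = 1/(-8)^(n+1):
  c_0 = 1/(-8)^1 = -1/8.
  c_1 = 1/(-8)^2 = 1/64.
The series is valid for |w/d| < 1, i.e. |z − z₀| < |d|.
Radius of convergence: R = |-1 − z₀| = |-8| = 8 (distance from z₀ to the singularity z = -1).

c_0 = -1/8, c_1 = 1/64; R = 8.


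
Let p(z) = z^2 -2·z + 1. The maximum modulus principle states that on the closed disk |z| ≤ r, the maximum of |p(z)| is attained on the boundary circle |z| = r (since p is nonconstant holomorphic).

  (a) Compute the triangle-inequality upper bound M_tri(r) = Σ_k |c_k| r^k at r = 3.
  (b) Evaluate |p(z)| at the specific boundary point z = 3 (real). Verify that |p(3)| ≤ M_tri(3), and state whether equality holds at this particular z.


Coefficients: c_0 = 1, c_1 = -2, c_2 = 1. Radius r = 3.
Part (a). Triangle bound: M_tri(r) = Σ_k |c_k| r^k
  = |1|·3^0 + |-2|·3^1 + |1|·3^2
  = 1 + 6 + 9 = 16.
This bounds M(r) := max_{|z|=r} |p(z)| from above; equality holds iff all terms c_k z^k can be made to align in phase at a single z on |z|=r.
Part (b). At z = 3 (real, on the circle |z| = r):
  p(3) = (1)·3^0 + (-2)·3^1 + (1)·3^2 = 4.
  |p(3)| = 4.
Check: |p(3)| = 4 ≤ 16 = M_tri(3). ✓ Equality does not hold at z = 3 (the coefficients have mixed signs, so the terms do not all align in phase there).

M_tri(3) = 16; |p(3)| = 4; equality at z=3: no.


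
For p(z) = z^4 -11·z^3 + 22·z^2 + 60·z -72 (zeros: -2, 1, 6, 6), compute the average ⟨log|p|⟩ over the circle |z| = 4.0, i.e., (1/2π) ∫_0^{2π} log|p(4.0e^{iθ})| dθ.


Zeros: -2, 1, 6, 6; r = 4.0.
Inside |z| < r: -2, 1. Outside (|z| ≥ r): 6, 6.
p(0) = -72, so log|p(0)| = log(72) = 4.2767.
Apply Jensen: I(r) = log|p(0)| + Σ_k log(r/|z_k|), summed over zeros inside |z| < r.
  log(r/|z_k|) for z_k = -2: log(4.0/2) = 0.6931
  log(r/|z_k|) for z_k = 1: log(4.0/1) = 1.3863
  Outside zeros (6, 6) contribute nothing to the Jensen sum.
Sum over inside zeros: 2.0794.
I(r) = log|p(0)| + (inside sum) = 4.2767 + 2.0794 = 6.3561.
Note: since some zeros are outside |z| ≤ r, the simplified n·log(r) form does NOT apply — only the inside zeros contribute.

I(r) ≈ 6.3561.


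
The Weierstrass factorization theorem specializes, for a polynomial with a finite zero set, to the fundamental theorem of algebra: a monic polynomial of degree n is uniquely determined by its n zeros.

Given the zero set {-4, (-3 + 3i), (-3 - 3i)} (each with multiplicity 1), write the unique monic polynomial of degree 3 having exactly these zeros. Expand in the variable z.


The polynomial is p(z) = ∏_{α ∈ S} (z − α), where S = {-4, (-3 + 3i), (-3 - 3i)}.
Expanding the product yields: p(z) = z^3 + 10·z^2 + 42·z + 72.
Note conjugate pairs combine to real quadratics: (z − (-3+3i))(z − (-3−3i)) = z² + 6z + 18.
The resulting polynomial has degree 3 and real coefficients as required.

p(z) = z^3 + 10·z^2 + 42·z + 72.


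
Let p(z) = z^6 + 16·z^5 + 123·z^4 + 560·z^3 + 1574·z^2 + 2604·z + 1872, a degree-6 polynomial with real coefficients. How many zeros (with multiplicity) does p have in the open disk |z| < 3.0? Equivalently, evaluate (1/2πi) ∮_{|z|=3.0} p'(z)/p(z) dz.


The zeros of p are: -2, -4, (-3 + 3i), (-3 - 3i), (-2 + 3i), (-2 - 3i).
Their magnitudes are: 2, 4, 4.243, 4.243, 3.606, 3.606.
Zeros with |z| < R = 3.0: -2.
Count = 1.
By the argument principle, (1/2πi) ∮_{|z|=R} p'(z)/p(z) dz equals exactly this count.

Number of zeros inside |z| < 3.0: 1.


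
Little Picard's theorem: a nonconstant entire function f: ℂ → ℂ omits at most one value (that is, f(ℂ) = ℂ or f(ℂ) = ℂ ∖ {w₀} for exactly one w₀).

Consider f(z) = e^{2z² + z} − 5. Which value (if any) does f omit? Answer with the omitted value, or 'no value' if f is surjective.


Little Picard bounds the complement of f(ℂ) to at most one point.
The exponent g(z) = 2z² + z is a nonconstant polynomial, hence surjective onto ℂ. So e^{g(z)} takes every value in {e^w : w ∈ ℂ} = ℂ ∖ {0}. Adding -5 shifts the range to ℂ ∖ {-5}. f omits exactly -5.

Omitted value: -5.


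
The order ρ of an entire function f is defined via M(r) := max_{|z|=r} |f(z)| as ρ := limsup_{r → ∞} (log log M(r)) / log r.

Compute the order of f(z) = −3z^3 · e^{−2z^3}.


M(r) = max_{|z|=r} |-3|·|z|^3·|e^{−2z^3}| = 3·r^3 · e^{2r^3} (the factors attain their maxima compatibly on |z|=r). Then log M(r) = log 3 + 3·log r + 2r^3, dominated by the last term, so log log M(r) ~ 3·log r. The polynomial factor -3z^3 contributes only a log r term and does not affect the order. ρ = 3.
Therefore ρ = 3.

Order ρ = 3.


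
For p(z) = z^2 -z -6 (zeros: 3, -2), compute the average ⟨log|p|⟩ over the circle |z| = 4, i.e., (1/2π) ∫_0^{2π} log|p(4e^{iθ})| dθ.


Zeros: -2, 3; r = 4.
Inside |z| < r: -2, 3. Outside (|z| ≥ r): ∅.
p(0) = -6, so log|p(0)| = log(6) = 1.7918.
Apply Jensen: I(r) = log|p(0)| + Σ_k log(r/|z_k|), summed over zeros inside |z| < r.
  log(r/|z_k|) for z_k = 3: log(4/3) = 0.2877
  log(r/|z_k|) for z_k = -2: log(4/2) = 0.6931
Sum over inside zeros: 0.9808.
I(r) = log|p(0)| + (inside sum) = 1.7918 + 0.9808 = 2.7726.
Closed form (all zeros inside, monic): I(r) = n·log(r) = 2·log(4) = 2.7726. ✓

I(r) ≈ 2.7726.


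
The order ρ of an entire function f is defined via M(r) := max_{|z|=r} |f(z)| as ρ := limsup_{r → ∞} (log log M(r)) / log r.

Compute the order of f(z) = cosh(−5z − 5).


cosh(w) is a linear combination of e^{iw} and e^{−iw} (or e^w, e^{−w} in the hyperbolic case), so |cosh(w)| ≤ e^{|w|}. With w = −5z − 5, |w| ≤ 5|z| + 5 = 5r + 5 on |z| = r, giving M(r) ≤ e^{5r + 5}, so ρ ≤ 1. On a suitable ray (z = it for sin/cos; z = t for sinh/cosh, t real → ∞), |cosh(−5z − 5)| grows like e^{5|t|}/2, so ρ ≥ 1. Hence ρ = 1.
Therefore ρ = 1.

Order ρ = 1.


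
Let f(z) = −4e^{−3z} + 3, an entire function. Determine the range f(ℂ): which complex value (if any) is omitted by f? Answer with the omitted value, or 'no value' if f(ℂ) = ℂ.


Little Picard bounds the complement of f(ℂ) to at most one point.
e^{−3z} is never zero on ℂ, so -4·e^{−3z} takes every value in ℂ ∖ {0}. Adding 3 shifts the range to ℂ ∖ {3}. Thus f omits exactly the value 3.

Omitted value: 3.


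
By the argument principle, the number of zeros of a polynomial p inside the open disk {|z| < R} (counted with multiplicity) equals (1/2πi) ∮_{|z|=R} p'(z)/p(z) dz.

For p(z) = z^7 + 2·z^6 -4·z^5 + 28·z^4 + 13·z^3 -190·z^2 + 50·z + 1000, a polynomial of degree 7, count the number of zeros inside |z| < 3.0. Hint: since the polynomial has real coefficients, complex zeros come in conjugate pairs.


The zeros of p are: (1 + 3i), (1 - 3i), -4, (-2 + 1i), (-2 - 1i), (2 + 1i), (2 - 1i).
Their magnitudes are: 3.162, 3.162, 4, 2.236, 2.236, 2.236, 2.236.
Zeros with |z| < R = 3.0: (-2 + 1i), (-2 - 1i), (2 + 1i), (2 - 1i).
Count = 4.
By the argument principle, (1/2πi) ∮_{|z|=R} p'(z)/p(z) dz equals exactly this count.

Number of zeros inside |z| < 3.0: 4.


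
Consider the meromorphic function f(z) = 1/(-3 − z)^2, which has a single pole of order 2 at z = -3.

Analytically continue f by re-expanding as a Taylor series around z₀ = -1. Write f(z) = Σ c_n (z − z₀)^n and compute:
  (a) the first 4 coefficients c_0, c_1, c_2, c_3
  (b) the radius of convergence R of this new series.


Let w = z − z₀, so z = z₀ + w.
Then -3 − z = -3 − (z₀ + w) = (-3 − z₀) − w = -2 − w.
f(z) = 1/(-2 − w)^2 = (1/(-2)^2) · (1 − w/(-2))^{−2}.
By the binomial series (1−u)^{−2} = Σ_{n≥0} C(n+1, 1) u^n for |u|<1, with u = w/(-2):
  c_n = C(n+1, 1) / (-2)^(n+2).
  c_0 = 1/(-2)^2 = 1/4.
  c_1 = 2/(-2)^3 = -1/4.
  c_2 = 3/(-2)^4 = 3/16.
  c_3 = 4/(-2)^5 = -1/8.
The series is valid for |w/d| < 1, i.e. |z − z₀| < |d|.
Radius of convergence: R = |-3 − z₀| = |-2| = 2 (distance from z₀ to the singularity z = -3).

c_0 = 1/4, c_1 = -1/4, c_2 = 3/16, c_3 = -1/8; R = 2.


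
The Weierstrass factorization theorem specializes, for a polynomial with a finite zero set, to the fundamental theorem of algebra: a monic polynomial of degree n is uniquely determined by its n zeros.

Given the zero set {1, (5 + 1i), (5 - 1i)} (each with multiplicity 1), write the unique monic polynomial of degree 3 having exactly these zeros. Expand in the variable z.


The polynomial is p(z) = ∏_{α ∈ S} (z − α), where S = {1, (5 + 1i), (5 - 1i)}.
Expanding the product yields: p(z) = z^3 -11·z^2 + 36·z -26.
Note conjugate pairs combine to real quadratics: (z − (5+1i))(z − (5−1i)) = z² − 10z + 26.
The resulting polynomial has degree 3 and real coefficients as required.

p(z) = z^3 -11·z^2 + 36·z -26.


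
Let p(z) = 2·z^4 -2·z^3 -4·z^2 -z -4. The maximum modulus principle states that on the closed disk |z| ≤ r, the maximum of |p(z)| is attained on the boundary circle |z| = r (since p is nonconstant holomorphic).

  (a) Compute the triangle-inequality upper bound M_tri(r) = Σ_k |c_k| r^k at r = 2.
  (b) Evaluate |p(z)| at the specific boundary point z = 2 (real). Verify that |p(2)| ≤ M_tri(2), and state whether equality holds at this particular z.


Coefficients: c_0 = -4, c_1 = -1, c_2 = -4, c_3 = -2, c_4 = 2. Radius r = 2.
Part (a). Triangle bound: M_tri(r) = Σ_k |c_k| r^k
  = |-4|·2^0 + |-1|·2^1 + |-4|·2^2 + |-2|·2^3 + |2|·2^4
  = 4 + 2 + 16 + 16 + 32 = 70.
This bounds M(r) := max_{|z|=r} |p(z)| from above; equality holds iff all terms c_k z^k can be made to align in phase at a single z on |z|=r.
Part (b). At z = 2 (real, on the circle |z| = r):
  p(2) = (-4)·2^0 + (-1)·2^1 + (-4)·2^2 + (-2)·2^3 + (2)·2^4 = -6.
  |p(2)| = 6.
Check: |p(2)| = 6 ≤ 70 = M_tri(2). ✓ Equality does not hold at z = 2 (the coefficients have mixed signs, so the terms do not all align in phase there).

M_tri(2) = 70; |p(2)| = 6; equality at z=2: no.


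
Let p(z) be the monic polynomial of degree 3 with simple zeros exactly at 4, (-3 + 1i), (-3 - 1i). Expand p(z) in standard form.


The polynomial is p(z) = ∏_{α ∈ S} (z − α), where S = {4, (-3 + 1i), (-3 - 1i)}.
Expanding the product yields: p(z) = z^3 + 2·z^2 -14·z -40.
Note conjugate pairs combine to real quadratics: (z − (-3+1i))(z − (-3−1i)) = z² + 6z + 10.
The resulting polynomial has degree 3 and real coefficients as required.

p(z) = z^3 + 2·z^2 -14·z -40.


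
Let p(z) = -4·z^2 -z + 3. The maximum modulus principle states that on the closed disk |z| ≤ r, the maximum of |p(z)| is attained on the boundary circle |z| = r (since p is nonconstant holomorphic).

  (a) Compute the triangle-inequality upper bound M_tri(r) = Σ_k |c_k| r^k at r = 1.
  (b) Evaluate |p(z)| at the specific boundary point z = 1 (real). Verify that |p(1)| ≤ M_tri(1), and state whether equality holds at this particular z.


Coefficients: c_0 = 3, c_1 = -1, c_2 = -4. Radius r = 1.
Part (a). Triangle bound: M_tri(r) = Σ_k |c_k| r^k
  = |3|·1^0 + |-1|·1^1 + |-4|·1^2
  = 3 + 1 + 4 = 8.
This bounds M(r) := max_{|z|=r} |p(z)| from above; equality holds iff all terms c_k z^k can be made to align in phase at a single z on |z|=r.
Part (b). At z = 1 (real, on the circle |z| = r):
  p(1) = (3)·1^0 + (-1)·1^1 + (-4)·1^2 = -2.
  |p(1)| = 2.
Check: |p(1)| = 2 ≤ 8 = M_tri(1). ✓ Equality does not hold at z = 1 (the coefficients have mixed signs, so the terms do not all align in phase there).

M_tri(1) = 8; |p(1)| = 2; equality at z=1: no.


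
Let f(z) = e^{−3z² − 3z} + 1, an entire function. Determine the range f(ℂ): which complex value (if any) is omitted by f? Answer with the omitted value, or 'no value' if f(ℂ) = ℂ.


Little Picard bounds the complement of f(ℂ) to at most one point.
The exponent g(z) = −3z² − 3z is a nonconstant polynomial, hence surjective onto ℂ. So e^{g(z)} takes every value in {e^w : w ∈ ℂ} = ℂ ∖ {0}. Adding 1 shifts the range to ℂ ∖ {1}. f omits exactly 1.

Omitted value: 1.


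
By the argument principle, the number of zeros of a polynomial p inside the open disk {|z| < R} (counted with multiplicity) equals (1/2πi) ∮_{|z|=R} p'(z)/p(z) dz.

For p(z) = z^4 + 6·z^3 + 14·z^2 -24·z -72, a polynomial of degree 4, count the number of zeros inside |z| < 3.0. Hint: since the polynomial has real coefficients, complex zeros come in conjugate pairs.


The zeros of p are: -2, (-3 + 3i), (-3 - 3i), 2.
Their magnitudes are: 2, 4.243, 4.243, 2.
Zeros with |z| < R = 3.0: -2, 2.
Count = 2.
By the argument principle, (1/2πi) ∮_{|z|=R} p'(z)/p(z) dz equals exactly this count.

Number of zeros inside |z| < 3.0: 2.


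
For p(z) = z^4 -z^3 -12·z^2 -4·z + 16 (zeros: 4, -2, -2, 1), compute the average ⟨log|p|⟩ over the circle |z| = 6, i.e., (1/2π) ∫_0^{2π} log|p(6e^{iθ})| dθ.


Zeros: -2, -2, 1, 4; r = 6.
Inside |z| < r: -2, -2, 1, 4. Outside (|z| ≥ r): ∅.
p(0) = 16, so log|p(0)| = log(16) = 2.7726.
Apply Jensen: I(r) = log|p(0)| + Σ_k log(r/|z_k|), summed over zeros inside |z| < r.
  log(r/|z_k|) for z_k = 4: log(6/4) = 0.4055
  log(r/|z_k|) for z_k = -2: log(6/2) = 1.0986
  log(r/|z_k|) for z_k = -2: log(6/2) = 1.0986
  log(r/|z_k|) for z_k = 1: log(6/1) = 1.7918
Sum over inside zeros: 4.3944.
I(r) = log|p(0)| + (inside sum) = 2.7726 + 4.3944 = 7.1670.
Closed form (all zeros inside, monic): I(r) = n·log(r) = 4·log(6) = 7.1670. ✓

I(r) ≈ 7.1670.


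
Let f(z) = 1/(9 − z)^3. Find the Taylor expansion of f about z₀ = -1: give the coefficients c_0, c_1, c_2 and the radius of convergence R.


Let w = z − z₀, so z = z₀ + w.
Then 9 − z = 9 − (z₀ + w) = (9 − z₀) − w = 10 − w.
f(z) = 1/(10 − w)^3 = (1/(10)^3) · (1 − w/(10))^{−3}.
By the binomial series (1−u)^{−3} = Σ_{n≥0} C(n+2, 2) u^n for |u|<1, with u = w/(10):
  c_n = C(n+2, 2) / (10)^(n+3).
  c_0 = 1/(10)^3 = 1/1000.
  c_1 = 3/(10)^4 = 3/10000.
  c_2 = 6/(10)^5 = 3/50000.
The series is valid for |w/d| < 1, i.e. |z − z₀| < |d|.
Radius of convergence: R = |9 − z₀| = |10| = 10 (distance from z₀ to the singularity z = 9).

c_0 = 1/1000, c_1 = 3/10000, c_2 = 3/50000; R = 10.
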